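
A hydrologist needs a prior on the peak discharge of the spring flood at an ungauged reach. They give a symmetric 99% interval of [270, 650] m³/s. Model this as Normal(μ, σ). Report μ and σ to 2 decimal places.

μ = 460.00, σ = 73.76

A symmetric 99% interval runs μ ± z·σ with z = 2.576.
Half-width = 190, so σ = 190/2.576 = 73.76.
μ is the interval midpoint, 460.00.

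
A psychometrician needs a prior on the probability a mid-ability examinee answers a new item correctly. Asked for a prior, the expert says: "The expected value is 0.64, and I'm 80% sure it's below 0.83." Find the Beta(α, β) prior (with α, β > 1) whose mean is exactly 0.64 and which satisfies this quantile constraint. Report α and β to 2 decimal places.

α ≈ 2.99, β ≈ 1.68

With mean 0.64 fixed, write α = 0.64s, β = 0.36s where s = α+β.
Need P(θ < 0.83) = 0.8 under Beta(0.64s, 0.36s). Normal approximation: (q−m)/√(m(1−m)/s) ≈ z_{0.8} = 0.842, so s ≈ 0.64·0.36·(0.842)²/(0.83−0.64)² = 4.5.
At s = 4.5: P(θ<0.83) ≈ 0.795. Adjusting to match 0.8 gives s ≈ 4.66.
So α = 0.64·4.66 ≈ 2.99, β = 0.36·4.66 ≈ 1.68.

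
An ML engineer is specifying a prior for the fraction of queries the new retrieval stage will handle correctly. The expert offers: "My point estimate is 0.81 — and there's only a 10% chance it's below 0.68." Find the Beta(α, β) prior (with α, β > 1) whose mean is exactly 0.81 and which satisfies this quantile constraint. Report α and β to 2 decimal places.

With mean 0.81 fixed, write α = 0.81s, β = 0.19s where s = α+β.
Need P(θ < 0.68) = 0.1 under Beta(0.81s, 0.19s). Normal approximation: (q−m)/√(m(1−m)/s) ≈ z_{0.1} = -1.28, so s ≈ 0.81·0.19·(-1.28)²/(0.68−0.81)² = 15.0.
At s = 15.0: P(θ<0.68) ≈ 0.107. Adjusting to match 0.1 gives s ≈ 16.10.
So α = 0.81·16.10 ≈ 13.04, β = 0.19·16.10 ≈ 3.06.

α ≈ 13.04, β ≈ 3.06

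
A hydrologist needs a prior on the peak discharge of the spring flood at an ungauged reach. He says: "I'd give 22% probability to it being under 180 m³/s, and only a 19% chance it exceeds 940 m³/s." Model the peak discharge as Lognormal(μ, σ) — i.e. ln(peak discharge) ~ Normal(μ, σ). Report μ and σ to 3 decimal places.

μ ≈ 5.966, σ ≈ 1.002

If T ~ Lognormal(μ,σ) then ln T ~ Normal(μ,σ), so the p-quantile of ln T is μ + z_p·σ.
ln(180) = 5.193 and ln(940) = 6.846; z_{0.22} = -0.7722, z_{0.81} = 0.8779.
σ = (6.846 − 5.193)/(0.8779 − (-0.7722)) = 1.002.
μ = 5.193 − (-0.7722)·1.002 = 5.966.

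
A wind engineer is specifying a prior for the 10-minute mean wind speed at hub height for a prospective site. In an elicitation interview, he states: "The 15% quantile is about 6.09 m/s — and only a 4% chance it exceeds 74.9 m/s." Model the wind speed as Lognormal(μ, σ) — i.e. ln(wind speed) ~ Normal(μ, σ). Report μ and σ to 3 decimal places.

μ ≈ 2.740, σ ≈ 0.900

If T ~ Lognormal(μ,σ) then ln T ~ Normal(μ,σ), so the p-quantile of ln T is μ + z_p·σ.
ln(6.09) = 1.807 and ln(74.9) = 4.316; z_{0.15} = -1.036, z_{0.96} = 1.751.
σ = (4.316 − 1.807)/(1.751 − (-1.036)) = 0.900.
μ = 1.807 − (-1.036)·0.900 = 2.740.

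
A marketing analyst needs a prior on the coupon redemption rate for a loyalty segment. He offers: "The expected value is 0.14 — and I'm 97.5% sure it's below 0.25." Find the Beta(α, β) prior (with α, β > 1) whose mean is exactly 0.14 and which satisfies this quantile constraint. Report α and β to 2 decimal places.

α ≈ 6.73, β ≈ 41.36

With mean 0.14 fixed, write α = 0.14s, β = 0.86s where s = α+β.
Need P(θ < 0.25) = 0.975 under Beta(0.14s, 0.86s). Normal approximation: (q−m)/√(m(1−m)/s) ≈ z_{0.975} = 1.96, so s ≈ 0.14·0.86·(1.96)²/(0.25−0.14)² = 38.2.
At s = 38.2: P(θ<0.25) ≈ 0.961. Adjusting to match 0.975 gives s ≈ 48.09.
So α = 0.14·48.09 ≈ 6.73, β = 0.86·48.09 ≈ 41.36.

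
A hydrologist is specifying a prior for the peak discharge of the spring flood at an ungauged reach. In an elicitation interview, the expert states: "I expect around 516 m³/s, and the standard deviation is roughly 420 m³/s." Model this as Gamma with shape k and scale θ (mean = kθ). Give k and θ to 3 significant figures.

For Gamma(k, scale θ): mean = kθ, variance = kθ², so CV = 1/√k.
CV = SD/mean = 420/516 = 0.814, hence k = 1/CV² = 1.51.
Then θ = mean/k = 516/1.51 = 342.

k ≈ 1.51, θ ≈ 342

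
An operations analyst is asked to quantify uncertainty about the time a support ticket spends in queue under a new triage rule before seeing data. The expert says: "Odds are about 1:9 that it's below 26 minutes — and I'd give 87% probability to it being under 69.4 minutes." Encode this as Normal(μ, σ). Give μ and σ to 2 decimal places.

The p-quantile of Normal(μ,σ) is μ + z_p·σ, with z_{0.1} = -1.282 and z_{0.87} = 1.126.
Eliminate σ: μ = (z₂·x₁ − z₁·x₂)/(z₂ − z₁) = (1.126·26 − (-1.282)·69.4)/2.408 = 49.10.
Then σ = (x₂ − x₁)/(z₂ − z₁) = (69.4 − 26)/2.408 = 18.02.

μ = 49.10, σ = 18.02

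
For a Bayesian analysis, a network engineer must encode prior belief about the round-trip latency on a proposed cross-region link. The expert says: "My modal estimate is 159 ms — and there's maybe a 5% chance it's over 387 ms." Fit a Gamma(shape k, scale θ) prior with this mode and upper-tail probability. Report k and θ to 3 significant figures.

k ≈ 4.44, θ ≈ 46.2

Gamma(k,θ) with k>1 has mode (k−1)θ, so θ = 159/(k−1).
Need P(X < 387) = 0.95 with θ tied to k this way. Start at k = 2, θ = 159: P(X<387) ≈ 0.699.
Too low — raise k to concentrate. Iterating converges to k ≈ 4.44.
Then θ = 159/(4.44−1) ≈ 46.2.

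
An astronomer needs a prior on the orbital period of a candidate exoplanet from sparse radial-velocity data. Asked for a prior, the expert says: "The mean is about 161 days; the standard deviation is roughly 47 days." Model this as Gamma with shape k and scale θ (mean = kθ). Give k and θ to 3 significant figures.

For Gamma(k, scale θ): mean = kθ, variance = kθ², so CV = 1/√k.
CV = SD/mean = 47/161 = 0.2919, hence k = 1/CV² = 11.7.
Then θ = mean/k = 161/11.7 = 13.7.

k ≈ 11.7, θ ≈ 13.7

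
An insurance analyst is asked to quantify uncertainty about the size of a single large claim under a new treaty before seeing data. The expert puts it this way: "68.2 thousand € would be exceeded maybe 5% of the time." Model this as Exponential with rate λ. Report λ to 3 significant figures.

P(T > 68.2) = e^(−λ·68.2) = 0.05, so λ = −ln(0.05)/68.2 = 0.0439.

λ ≈ 0.0439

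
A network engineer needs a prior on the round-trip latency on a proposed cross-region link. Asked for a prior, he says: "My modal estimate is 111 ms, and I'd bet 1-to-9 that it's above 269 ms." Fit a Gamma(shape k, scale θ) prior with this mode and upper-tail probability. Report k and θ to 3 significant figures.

k ≈ 3.45, θ ≈ 45.3

Gamma(k,θ) with k>1 has mode (k−1)θ, so θ = 111/(k−1).
Need P(X < 269) = 0.9 with θ tied to k this way. Start at k = 2, θ = 111: P(X<269) ≈ 0.697.
Too low — raise k to concentrate. Iterating converges to k ≈ 3.45.
Then θ = 111/(3.45−1) ≈ 45.3.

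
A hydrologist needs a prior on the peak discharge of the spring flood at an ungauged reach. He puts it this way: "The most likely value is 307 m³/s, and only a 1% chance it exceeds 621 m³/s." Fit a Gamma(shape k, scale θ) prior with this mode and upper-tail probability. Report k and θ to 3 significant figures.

k ≈ 10.9, θ ≈ 31.1

Gamma(k,θ) with k>1 has mode (k−1)θ, so θ = 307/(k−1).
Need P(X < 621) = 0.99 with θ tied to k this way. Start at k = 2, θ = 307: P(X<621) ≈ 0.600.
Too low — raise k to concentrate. Iterating converges to k ≈ 10.9.
Then θ = 307/(10.9−1) ≈ 31.1.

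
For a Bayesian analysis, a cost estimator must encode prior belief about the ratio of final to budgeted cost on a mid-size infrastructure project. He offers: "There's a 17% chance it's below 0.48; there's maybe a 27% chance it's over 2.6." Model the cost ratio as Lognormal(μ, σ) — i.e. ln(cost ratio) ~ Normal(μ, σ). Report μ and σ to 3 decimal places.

If T ~ Lognormal(μ,σ) then ln T ~ Normal(μ,σ), so the p-quantile of ln T is μ + z_p·σ.
ln(0.48) = -0.734 and ln(2.6) = 0.9555; z_{0.17} = -0.9542, z_{0.73} = 0.6128.
σ = (0.9555 − -0.734)/(0.6128 − (-0.9542)) = 1.078.
μ = -0.734 − (-0.9542)·1.078 = 0.295.

μ ≈ 0.295, σ ≈ 1.078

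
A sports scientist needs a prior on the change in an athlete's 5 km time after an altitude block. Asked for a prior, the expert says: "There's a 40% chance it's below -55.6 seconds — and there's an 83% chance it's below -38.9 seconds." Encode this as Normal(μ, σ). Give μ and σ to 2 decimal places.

μ = -52.10, σ = 13.83

The p-quantile of Normal(μ,σ) is μ + z_p·σ, with z_{0.4} = -0.2533 and z_{0.83} = 0.9542.
Eliminate σ: μ = (z₂·x₁ − z₁·x₂)/(z₂ − z₁) = (0.9542·-55.6 − (-0.2533)·-38.9)/1.208 = -52.10.
Then σ = (x₂ − x₁)/(z₂ − z₁) = (-38.9 − -55.6)/1.208 = 13.83.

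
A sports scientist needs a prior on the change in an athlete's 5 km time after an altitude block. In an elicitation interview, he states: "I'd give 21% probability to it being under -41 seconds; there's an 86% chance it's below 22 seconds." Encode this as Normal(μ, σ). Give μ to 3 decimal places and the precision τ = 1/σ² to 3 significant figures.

μ = -14.073, τ = 0.000897

The p-quantile of Normal(μ,σ) is μ + z_p·σ, with z_{0.21} = -0.8064 and z_{0.86} = 1.08.
Eliminate σ: μ = (z₂·x₁ − z₁·x₂)/(z₂ − z₁) = (1.08·-41 − (-0.8064)·22)/1.887 = -14.073.
Then σ = (x₂ − x₁)/(z₂ − z₁) = (22 − -41)/1.887 = 33.391.
Precision τ = 1/σ² = 1/33.39² = 0.000897.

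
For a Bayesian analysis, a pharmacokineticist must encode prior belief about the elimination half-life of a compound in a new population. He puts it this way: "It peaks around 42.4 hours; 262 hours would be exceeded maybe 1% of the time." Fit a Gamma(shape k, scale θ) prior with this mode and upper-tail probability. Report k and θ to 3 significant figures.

Gamma(k,θ) with k>1 has mode (k−1)θ, so θ = 42.4/(k−1).
Need P(X < 262) = 0.99 with θ tied to k this way. Start at k = 2, θ = 42.4: P(X<262) ≈ 0.985.
Too low — raise k to concentrate. Iterating converges to k ≈ 2.11.
Then θ = 42.4/(2.11−1) ≈ 38.3.

k ≈ 2.11, θ ≈ 38.3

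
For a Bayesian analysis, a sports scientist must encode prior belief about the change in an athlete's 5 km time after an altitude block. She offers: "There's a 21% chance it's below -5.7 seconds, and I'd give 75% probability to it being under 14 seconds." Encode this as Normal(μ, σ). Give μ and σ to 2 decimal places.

μ = 5.03, σ = 13.30

The p-quantile of Normal(μ,σ) is μ + z_p·σ, with z_{0.21} = -0.8064 and z_{0.75} = 0.6745.
Eliminate σ: μ = (z₂·x₁ − z₁·x₂)/(z₂ − z₁) = (0.6745·-5.7 − (-0.8064)·14)/1.481 = 5.03.
Then σ = (x₂ − x₁)/(z₂ − z₁) = (14 − -5.7)/1.481 = 13.30.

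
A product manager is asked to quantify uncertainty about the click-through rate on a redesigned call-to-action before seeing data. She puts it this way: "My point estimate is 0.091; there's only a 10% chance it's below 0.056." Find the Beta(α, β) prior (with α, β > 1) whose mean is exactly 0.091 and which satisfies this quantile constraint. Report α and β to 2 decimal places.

With mean 0.091 fixed, write α = 0.091s, β = 0.909s where s = α+β.
Need P(θ < 0.056) = 0.1 under Beta(0.091s, 0.909s). Normal approximation: (q−m)/√(m(1−m)/s) ≈ z_{0.1} = -1.28, so s ≈ 0.091·0.909·(-1.28)²/(0.056−0.091)² = 110.9.
At s = 110.9: P(θ<0.056) ≈ 0.084. Adjusting to match 0.1 gives s ≈ 97.41.
So α = 0.091·97.41 ≈ 8.86, β = 0.909·97.41 ≈ 88.54.

α ≈ 8.86, β ≈ 88.54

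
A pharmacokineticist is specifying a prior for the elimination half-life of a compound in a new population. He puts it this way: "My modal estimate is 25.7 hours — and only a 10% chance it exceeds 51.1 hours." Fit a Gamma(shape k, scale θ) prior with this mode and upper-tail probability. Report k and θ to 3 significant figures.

Gamma(k,θ) with k>1 has mode (k−1)θ, so θ = 25.7/(k−1).
Need P(X < 51.1) = 0.9 with θ tied to k this way. Start at k = 2, θ = 25.7: P(X<51.1) ≈ 0.591.
Too low — raise k to concentrate. Iterating converges to k ≈ 5.06.
Then θ = 25.7/(5.06−1) ≈ 6.33.

k ≈ 5.06, θ ≈ 6.33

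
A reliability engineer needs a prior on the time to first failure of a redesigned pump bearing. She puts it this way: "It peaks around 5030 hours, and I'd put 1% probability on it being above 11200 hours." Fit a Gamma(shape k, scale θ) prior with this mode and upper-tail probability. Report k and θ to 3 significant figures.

k ≈ 8.51, θ ≈ 670

Gamma(k,θ) with k>1 has mode (k−1)θ, so θ = 5030/(k−1).
Need P(X < 11200) = 0.99 with θ tied to k this way. Start at k = 2, θ = 5030: P(X<11200) ≈ 0.652.
Too low — raise k to concentrate. Iterating converges to k ≈ 8.51.
Then θ = 5030/(8.51−1) ≈ 670.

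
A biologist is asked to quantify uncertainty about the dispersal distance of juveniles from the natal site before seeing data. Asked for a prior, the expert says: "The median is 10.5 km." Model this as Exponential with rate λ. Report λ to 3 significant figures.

Exponential median = ln 2 / λ, so λ = ln 2 / 10.5 = 0.066.

λ ≈ 0.066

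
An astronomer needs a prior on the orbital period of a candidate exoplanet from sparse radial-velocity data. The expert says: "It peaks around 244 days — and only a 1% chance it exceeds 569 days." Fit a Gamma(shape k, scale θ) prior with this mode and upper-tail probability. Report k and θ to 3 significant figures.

Gamma(k,θ) with k>1 has mode (k−1)θ, so θ = 244/(k−1).
Need P(X < 569) = 0.99 with θ tied to k this way. Start at k = 2, θ = 244: P(X<569) ≈ 0.676.
Too low — raise k to concentrate. Iterating converges to k ≈ 7.64.
Then θ = 244/(7.64−1) ≈ 36.7.

k ≈ 7.64, θ ≈ 36.7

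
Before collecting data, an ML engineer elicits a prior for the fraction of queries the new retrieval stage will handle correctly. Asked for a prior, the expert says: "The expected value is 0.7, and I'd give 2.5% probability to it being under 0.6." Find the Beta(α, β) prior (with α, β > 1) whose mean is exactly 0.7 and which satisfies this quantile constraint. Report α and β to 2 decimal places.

α ≈ 60.65, β ≈ 25.99

With mean 0.7 fixed, write α = 0.7s, β = 0.3s where s = α+β.
Need P(θ < 0.6) = 0.025 under Beta(0.7s, 0.3s). Normal approximation: (q−m)/√(m(1−m)/s) ≈ z_{0.025} = -1.96, so s ≈ 0.7·0.3·(-1.96)²/(0.6−0.7)² = 80.7.
At s = 80.7: P(θ<0.6) ≈ 0.029. Adjusting to match 0.025 gives s ≈ 86.64.
So α = 0.7·86.64 ≈ 60.65, β = 0.3·86.64 ≈ 25.99.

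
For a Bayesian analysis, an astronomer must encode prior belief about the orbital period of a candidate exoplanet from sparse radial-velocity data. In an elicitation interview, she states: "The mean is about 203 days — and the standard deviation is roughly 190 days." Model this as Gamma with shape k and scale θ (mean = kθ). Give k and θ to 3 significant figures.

k ≈ 1.14, θ ≈ 178

For Gamma(k, scale θ): mean = kθ, variance = kθ², so CV = 1/√k.
CV = SD/mean = 190/203 = 0.936, hence k = 1/CV² = 1.14.
Then θ = mean/k = 203/1.14 = 178.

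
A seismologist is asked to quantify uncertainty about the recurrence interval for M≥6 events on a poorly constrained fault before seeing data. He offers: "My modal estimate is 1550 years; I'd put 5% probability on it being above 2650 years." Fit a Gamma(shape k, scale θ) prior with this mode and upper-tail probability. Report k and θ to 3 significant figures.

Gamma(k,θ) with k>1 has mode (k−1)θ, so θ = 1550/(k−1).
Need P(X < 2650) = 0.95 with θ tied to k this way. Start at k = 2, θ = 1550: P(X<2650) ≈ 0.510.
Too low — raise k to concentrate. Iterating converges to k ≈ 10.7.
Then θ = 1550/(10.7−1) ≈ 160.

k ≈ 10.7, θ ≈ 160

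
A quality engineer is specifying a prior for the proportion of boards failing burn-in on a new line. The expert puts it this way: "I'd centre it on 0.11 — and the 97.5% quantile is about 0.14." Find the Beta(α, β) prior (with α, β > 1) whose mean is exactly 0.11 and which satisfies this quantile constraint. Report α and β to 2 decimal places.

α ≈ 50.99, β ≈ 412.53

With mean 0.11 fixed, write α = 0.11s, β = 0.89s where s = α+β.
Need P(θ < 0.14) = 0.975 under Beta(0.11s, 0.89s). Normal approximation: (q−m)/√(m(1−m)/s) ≈ z_{0.975} = 1.96, so s ≈ 0.11·0.89·(1.96)²/(0.14−0.11)² = 417.9.
At s = 417.9: P(θ<0.14) ≈ 0.969. Adjusting to match 0.975 gives s ≈ 463.52.
So α = 0.11·463.52 ≈ 50.99, β = 0.89·463.52 ≈ 412.53.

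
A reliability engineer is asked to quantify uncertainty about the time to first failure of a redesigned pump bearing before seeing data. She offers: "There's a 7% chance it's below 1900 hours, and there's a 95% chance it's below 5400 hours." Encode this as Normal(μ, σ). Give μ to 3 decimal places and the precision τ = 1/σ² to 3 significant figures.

μ = 3555.193, τ = 7.95e-07

For Normal(μ,σ), the p-quantile is μ + z_p·σ. Here z_{0.07} = -1.476, z_{0.95} = 1.645.
So 1900 = μ − 1.476σ and 5400 = μ + 1.645σ.
Subtracting: σ = (5400 − 1900)/(1.645 − (-1.476)) = 1121.563.
Then μ = 1900 − (-1.476)·1121.563 = 3555.193.
Precision τ = 1/σ² = 1/1122² = 7.95e-07.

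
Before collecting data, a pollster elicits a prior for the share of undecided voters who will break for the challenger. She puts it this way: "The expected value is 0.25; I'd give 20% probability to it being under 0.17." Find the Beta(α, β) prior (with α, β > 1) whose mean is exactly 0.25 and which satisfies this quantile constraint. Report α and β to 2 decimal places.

α ≈ 5.38, β ≈ 16.15

With mean 0.25 fixed, write α = 0.25s, β = 0.75s where s = α+β.
Need P(θ < 0.17) = 0.2 under Beta(0.25s, 0.75s). Normal approximation: (q−m)/√(m(1−m)/s) ≈ z_{0.2} = -0.842, so s ≈ 0.25·0.75·(-0.842)²/(0.17−0.25)² = 20.8.
At s = 20.8: P(θ<0.17) ≈ 0.205. Adjusting to match 0.2 gives s ≈ 21.53.
So α = 0.25·21.53 ≈ 5.38, β = 0.75·21.53 ≈ 16.15.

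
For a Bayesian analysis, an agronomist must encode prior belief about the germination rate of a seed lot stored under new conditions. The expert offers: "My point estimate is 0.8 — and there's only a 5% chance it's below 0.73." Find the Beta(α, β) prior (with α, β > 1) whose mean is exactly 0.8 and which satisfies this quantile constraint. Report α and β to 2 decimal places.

α ≈ 77.30, β ≈ 19.32

With mean 0.8 fixed, write α = 0.8s, β = 0.2s where s = α+β.
Need P(θ < 0.73) = 0.05 under Beta(0.8s, 0.2s). Normal approximation: (q−m)/√(m(1−m)/s) ≈ z_{0.05} = -1.64, so s ≈ 0.8·0.2·(-1.64)²/(0.73−0.8)² = 88.3.
At s = 88.3: P(θ<0.73) ≈ 0.057. Adjusting to match 0.05 gives s ≈ 96.62.
So α = 0.8·96.62 ≈ 77.30, β = 0.2·96.62 ≈ 19.32.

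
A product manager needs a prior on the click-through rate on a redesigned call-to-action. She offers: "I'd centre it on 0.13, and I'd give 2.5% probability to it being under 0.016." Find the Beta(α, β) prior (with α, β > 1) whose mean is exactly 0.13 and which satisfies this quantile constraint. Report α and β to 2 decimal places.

With mean 0.13 fixed, write α = 0.13s, β = 0.87s where s = α+β.
Need P(θ < 0.016) = 0.025 under Beta(0.13s, 0.87s). Normal approximation: (q−m)/√(m(1−m)/s) ≈ z_{0.025} = -1.96, so s ≈ 0.13·0.87·(-1.96)²/(0.016−0.13)² = 33.4.
At s = 33.4: P(θ<0.016) ≈ 0.001. Adjusting to match 0.025 gives s ≈ 14.63.
So α = 0.13·14.63 ≈ 1.90, β = 0.87·14.63 ≈ 12.73.

α ≈ 1.90, β ≈ 12.73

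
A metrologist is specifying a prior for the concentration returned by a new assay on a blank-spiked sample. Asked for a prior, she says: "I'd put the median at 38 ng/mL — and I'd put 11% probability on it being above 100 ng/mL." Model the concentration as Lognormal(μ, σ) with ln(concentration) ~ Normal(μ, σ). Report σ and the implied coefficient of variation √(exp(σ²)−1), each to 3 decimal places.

If T ~ Lognormal(μ,σ) then ln T ~ Normal(μ,σ), so the p-quantile of ln T is μ + z_p·σ.
ln(38) = 3.638 and ln(100) = 4.605; z_{0.5} = 0, z_{0.89} = 1.227.
σ = (4.605 − 3.638)/(1.227 − (0)) = 0.789.
μ = 3.638 − (0)·0.789 = 3.638.
CV = √(exp(σ²)−1) = √(exp(0.6223)−1) = 0.929.

σ ≈ 0.789, CV ≈ 0.929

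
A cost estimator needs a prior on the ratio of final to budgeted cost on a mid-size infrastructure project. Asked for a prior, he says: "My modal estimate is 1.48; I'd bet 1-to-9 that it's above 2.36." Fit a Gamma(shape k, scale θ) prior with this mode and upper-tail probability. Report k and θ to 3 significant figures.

k ≈ 9.62, θ ≈ 0.172

Gamma(k,θ) with k>1 has mode (k−1)θ, so θ = 1.48/(k−1).
Need P(X < 2.36) = 0.9 with θ tied to k this way. Start at k = 2, θ = 1.48: P(X<2.36) ≈ 0.473.
Too low — raise k to concentrate. Iterating converges to k ≈ 9.62.
Then θ = 1.48/(9.62−1) ≈ 0.172.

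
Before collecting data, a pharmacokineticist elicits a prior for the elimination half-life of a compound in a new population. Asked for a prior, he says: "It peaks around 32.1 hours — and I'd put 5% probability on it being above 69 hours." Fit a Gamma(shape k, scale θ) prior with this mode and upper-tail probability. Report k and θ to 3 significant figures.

Gamma(k,θ) with k>1 has mode (k−1)θ, so θ = 32.1/(k−1).
Need P(X < 69) = 0.95 with θ tied to k this way. Start at k = 2, θ = 32.1: P(X<69) ≈ 0.633.
Too low — raise k to concentrate. Iterating converges to k ≈ 5.71.
Then θ = 32.1/(5.71−1) ≈ 6.82.

k ≈ 5.71, θ ≈ 6.82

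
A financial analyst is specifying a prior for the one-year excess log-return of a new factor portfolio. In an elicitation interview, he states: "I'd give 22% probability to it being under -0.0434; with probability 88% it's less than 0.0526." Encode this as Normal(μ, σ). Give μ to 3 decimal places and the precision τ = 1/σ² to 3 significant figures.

μ = -0.005, τ = 411

The p-quantile of Normal(μ,σ) is μ + z_p·σ, with z_{0.22} = -0.7722 and z_{0.88} = 1.175.
Eliminate σ: μ = (z₂·x₁ − z₁·x₂)/(z₂ − z₁) = (1.175·-0.0434 − (-0.7722)·0.0526)/1.947 = -0.005.
Then σ = (x₂ − x₁)/(z₂ − z₁) = (0.0526 − -0.0434)/1.947 = 0.049.
Precision τ = 1/σ² = 1/0.0493² = 411.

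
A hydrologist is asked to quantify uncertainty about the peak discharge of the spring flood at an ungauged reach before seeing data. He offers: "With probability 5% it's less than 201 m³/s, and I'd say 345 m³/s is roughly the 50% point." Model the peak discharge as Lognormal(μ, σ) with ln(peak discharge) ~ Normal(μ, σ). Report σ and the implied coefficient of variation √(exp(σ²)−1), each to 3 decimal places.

If T ~ Lognormal(μ,σ) then ln T ~ Normal(μ,σ), so the p-quantile of ln T is μ + z_p·σ.
ln(201) = 5.303 and ln(345) = 5.844; z_{0.05} = -1.645, z_{0.5} = 0.
σ = (5.844 − 5.303)/(0 − (-1.645)) = 0.328.
μ = 5.303 − (-1.645)·0.328 = 5.844.
CV = √(exp(σ²)−1) = √(exp(0.1079)−1) = 0.338.

σ ≈ 0.328, CV ≈ 0.338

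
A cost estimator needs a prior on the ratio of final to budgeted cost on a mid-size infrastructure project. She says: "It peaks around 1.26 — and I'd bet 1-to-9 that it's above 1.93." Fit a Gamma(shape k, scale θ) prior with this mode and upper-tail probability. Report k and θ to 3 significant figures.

k ≈ 11.3, θ ≈ 0.123

Gamma(k,θ) with k>1 has mode (k−1)θ, so θ = 1.26/(k−1).
Need P(X < 1.93) = 0.9 with θ tied to k this way. Start at k = 2, θ = 1.26: P(X<1.93) ≈ 0.453.
Too low — raise k to concentrate. Iterating converges to k ≈ 11.3.
Then θ = 1.26/(11.3−1) ≈ 0.123.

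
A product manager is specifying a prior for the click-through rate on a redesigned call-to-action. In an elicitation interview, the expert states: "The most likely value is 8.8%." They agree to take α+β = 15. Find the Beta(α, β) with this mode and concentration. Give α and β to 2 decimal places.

α = 2.14, β = 12.86

For α,β > 1 the Beta mode is (α−1)/(α+β−2). With α+β = 15, the mode is (α−1)/13.
Set (α−1)/13 = 0.088 → α = 1 + 0.088·13 = 2.14.
β = 15 − α = 12.86.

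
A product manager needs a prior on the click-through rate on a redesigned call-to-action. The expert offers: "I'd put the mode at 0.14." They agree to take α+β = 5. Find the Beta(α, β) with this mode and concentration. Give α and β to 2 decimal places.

For α,β > 1 the Beta mode is (α−1)/(α+β−2). With α+β = 5, the mode is (α−1)/3.
Set (α−1)/3 = 0.14 → α = 1 + 0.14·3 = 1.42.
β = 5 − α = 3.58.

α = 1.42, β = 3.58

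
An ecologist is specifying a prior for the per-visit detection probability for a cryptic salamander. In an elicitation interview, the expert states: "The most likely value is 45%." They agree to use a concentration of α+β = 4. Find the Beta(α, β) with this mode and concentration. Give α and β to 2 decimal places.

α = 1.90, β = 2.10

For α,β > 1 the Beta mode is (α−1)/(α+β−2). With α+β = 4, the mode is (α−1)/2.
Set (α−1)/2 = 0.45 → α = 1 + 0.45·2 = 1.90.
β = 4 − α = 2.10.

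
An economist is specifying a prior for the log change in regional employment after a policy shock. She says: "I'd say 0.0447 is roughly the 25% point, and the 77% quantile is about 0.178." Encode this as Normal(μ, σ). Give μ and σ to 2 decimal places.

The p-quantile of Normal(μ,σ) is μ + z_p·σ, with z_{0.25} = -0.6745 and z_{0.77} = 0.7388.
Eliminate σ: μ = (z₂·x₁ − z₁·x₂)/(z₂ − z₁) = (0.7388·0.0447 − (-0.6745)·0.178)/1.413 = 0.11.
Then σ = (x₂ − x₁)/(z₂ − z₁) = (0.178 − 0.0447)/1.413 = 0.09.

μ = 0.11, σ = 0.09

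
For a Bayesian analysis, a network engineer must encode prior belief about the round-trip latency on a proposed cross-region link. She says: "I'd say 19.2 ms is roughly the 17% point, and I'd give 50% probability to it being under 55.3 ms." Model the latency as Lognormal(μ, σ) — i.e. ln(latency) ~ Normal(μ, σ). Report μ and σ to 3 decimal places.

μ ≈ 4.013, σ ≈ 1.109

If T ~ Lognormal(μ,σ) then ln T ~ Normal(μ,σ), so the p-quantile of ln T is μ + z_p·σ.
ln(19.2) = 2.955 and ln(55.3) = 4.013; z_{0.17} = -0.9542, z_{0.5} = 0.
σ = (4.013 − 2.955)/(0 − (-0.9542)) = 1.109.
μ = 2.955 − (-0.9542)·1.109 = 4.013.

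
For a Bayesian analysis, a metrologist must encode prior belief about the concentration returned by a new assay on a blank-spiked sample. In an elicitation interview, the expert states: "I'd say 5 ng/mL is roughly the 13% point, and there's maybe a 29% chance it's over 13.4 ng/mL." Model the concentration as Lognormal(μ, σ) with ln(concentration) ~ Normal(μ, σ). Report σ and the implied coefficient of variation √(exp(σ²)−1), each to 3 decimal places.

If T ~ Lognormal(μ,σ) then ln T ~ Normal(μ,σ), so the p-quantile of ln T is μ + z_p·σ.
ln(5) = 1.609 and ln(13.4) = 2.595; z_{0.13} = -1.126, z_{0.71} = 0.5534.
σ = (2.595 − 1.609)/(0.5534 − (-1.126)) = 0.587.
μ = 1.609 − (-1.126)·0.587 = 2.270.
CV = √(exp(σ²)−1) = √(exp(0.3444)−1) = 0.641.

σ ≈ 0.587, CV ≈ 0.641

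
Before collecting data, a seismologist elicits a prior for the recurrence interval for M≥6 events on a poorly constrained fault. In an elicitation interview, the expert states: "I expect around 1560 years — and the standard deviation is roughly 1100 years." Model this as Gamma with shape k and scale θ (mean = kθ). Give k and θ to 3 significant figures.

k ≈ 2.01, θ ≈ 776

For Gamma(k, scale θ): mean = kθ, variance = kθ², so CV = 1/√k.
CV = SD/mean = 1100/1560 = 0.7051, hence k = 1/CV² = 2.01.
Then θ = mean/k = 1560/2.01 = 776.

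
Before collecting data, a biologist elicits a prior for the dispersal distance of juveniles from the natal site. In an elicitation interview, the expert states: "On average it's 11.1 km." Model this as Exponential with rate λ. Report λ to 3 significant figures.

Exponential mean = 1/λ, so λ = 1/11.1 = 0.0901.

λ ≈ 0.0901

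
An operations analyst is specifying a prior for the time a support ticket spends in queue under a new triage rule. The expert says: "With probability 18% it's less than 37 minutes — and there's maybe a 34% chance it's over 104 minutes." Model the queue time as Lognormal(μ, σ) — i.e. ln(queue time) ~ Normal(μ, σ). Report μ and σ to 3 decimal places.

μ ≈ 4.323, σ ≈ 0.778

If T ~ Lognormal(μ,σ) then ln T ~ Normal(μ,σ), so the p-quantile of ln T is μ + z_p·σ.
ln(37) = 3.611 and ln(104) = 4.644; z_{0.18} = -0.9154, z_{0.66} = 0.4125.
σ = (4.644 − 3.611)/(0.4125 − (-0.9154)) = 0.778.
μ = 3.611 − (-0.9154)·0.778 = 4.323.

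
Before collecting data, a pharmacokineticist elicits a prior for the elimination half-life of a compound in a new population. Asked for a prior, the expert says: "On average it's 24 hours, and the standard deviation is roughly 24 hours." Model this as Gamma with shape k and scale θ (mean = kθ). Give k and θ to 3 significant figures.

k ≈ 1, θ ≈ 24

For Gamma(k, scale θ): mean = kθ, variance = kθ², so CV = 1/√k.
CV = SD/mean = 24/24 = 1, hence k = 1/CV² = 1.
Then θ = mean/k = 24/1 = 24.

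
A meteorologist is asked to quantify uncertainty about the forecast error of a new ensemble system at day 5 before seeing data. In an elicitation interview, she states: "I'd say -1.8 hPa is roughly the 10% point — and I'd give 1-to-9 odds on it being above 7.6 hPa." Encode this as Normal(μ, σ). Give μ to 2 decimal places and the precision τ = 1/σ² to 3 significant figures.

The p-quantile of Normal(μ,σ) is μ + z_p·σ, with z_{0.1} = -1.282 and z_{0.9} = 1.282.
Eliminate σ: μ = (z₂·x₁ − z₁·x₂)/(z₂ − z₁) = (1.282·-1.8 − (-1.282)·7.6)/2.563 = 2.90.
Then σ = (x₂ − x₁)/(z₂ − z₁) = (7.6 − -1.8)/2.563 = 3.67.
Precision τ = 1/σ² = 1/3.667² = 0.0743.

μ = 2.90, τ = 0.0743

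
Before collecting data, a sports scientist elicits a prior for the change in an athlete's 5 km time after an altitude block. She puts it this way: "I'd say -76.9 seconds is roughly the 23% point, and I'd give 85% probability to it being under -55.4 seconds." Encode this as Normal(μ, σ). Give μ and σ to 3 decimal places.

μ = -67.952, σ = 12.111

The p-quantile of Normal(μ,σ) is μ + z_p·σ, with z_{0.23} = -0.7388 and z_{0.85} = 1.036.
Eliminate σ: μ = (z₂·x₁ − z₁·x₂)/(z₂ − z₁) = (1.036·-76.9 − (-0.7388)·-55.4)/1.775 = -67.952.
Then σ = (x₂ − x₁)/(z₂ − z₁) = (-55.4 − -76.9)/1.775 = 12.111.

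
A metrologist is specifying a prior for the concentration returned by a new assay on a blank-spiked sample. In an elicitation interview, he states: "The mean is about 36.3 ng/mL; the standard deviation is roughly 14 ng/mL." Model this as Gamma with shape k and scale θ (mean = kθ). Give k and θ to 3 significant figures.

For Gamma(k, scale θ): mean = kθ, variance = kθ², so CV = 1/√k.
CV = SD/mean = 14/36.3 = 0.3857, hence k = 1/CV² = 6.72.
Then θ = mean/k = 36.3/6.72 = 5.4.

k ≈ 6.72, θ ≈ 5.4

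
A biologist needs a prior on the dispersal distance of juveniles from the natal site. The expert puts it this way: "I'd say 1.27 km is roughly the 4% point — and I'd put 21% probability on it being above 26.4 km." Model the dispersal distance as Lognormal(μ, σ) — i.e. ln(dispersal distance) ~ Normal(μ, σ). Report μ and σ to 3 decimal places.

If T ~ Lognormal(μ,σ) then ln T ~ Normal(μ,σ), so the p-quantile of ln T is μ + z_p·σ.
ln(1.27) = 0.239 and ln(26.4) = 3.273; z_{0.04} = -1.751, z_{0.79} = 0.8064.
σ = (3.273 − 0.239)/(0.8064 − (-1.751)) = 1.187.
μ = 0.239 − (-1.751)·1.187 = 2.316.

μ ≈ 2.316, σ ≈ 1.187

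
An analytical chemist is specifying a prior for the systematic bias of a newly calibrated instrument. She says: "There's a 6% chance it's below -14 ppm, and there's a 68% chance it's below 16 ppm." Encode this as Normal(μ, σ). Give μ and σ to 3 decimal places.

μ = 9.062, σ = 14.833

The p-quantile of Normal(μ,σ) is μ + z_p·σ, with z_{0.06} = -1.555 and z_{0.68} = 0.4677.
Eliminate σ: μ = (z₂·x₁ − z₁·x₂)/(z₂ − z₁) = (0.4677·-14 − (-1.555)·16)/2.022 = 9.062.
Then σ = (x₂ − x₁)/(z₂ − z₁) = (16 − -14)/2.022 = 14.833.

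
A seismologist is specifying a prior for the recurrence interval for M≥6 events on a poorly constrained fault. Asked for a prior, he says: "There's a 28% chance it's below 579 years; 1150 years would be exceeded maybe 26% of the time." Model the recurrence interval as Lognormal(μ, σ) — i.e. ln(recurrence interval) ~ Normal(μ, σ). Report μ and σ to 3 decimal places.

μ ≈ 6.687, σ ≈ 0.560

If T ~ Lognormal(μ,σ) then ln T ~ Normal(μ,σ), so the p-quantile of ln T is μ + z_p·σ.
ln(579) = 6.361 and ln(1150) = 7.048; z_{0.28} = -0.5828, z_{0.74} = 0.6433.
σ = (7.048 − 6.361)/(0.6433 − (-0.5828)) = 0.560.
μ = 6.361 − (-0.5828)·0.560 = 6.687.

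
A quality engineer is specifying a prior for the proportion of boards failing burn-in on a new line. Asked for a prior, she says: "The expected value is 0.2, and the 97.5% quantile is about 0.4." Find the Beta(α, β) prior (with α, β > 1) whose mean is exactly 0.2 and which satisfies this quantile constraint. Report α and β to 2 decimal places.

α ≈ 3.84, β ≈ 15.37

With mean 0.2 fixed, write α = 0.2s, β = 0.8s where s = α+β.
Need P(θ < 0.4) = 0.975 under Beta(0.2s, 0.8s). Normal approximation: (q−m)/√(m(1−m)/s) ≈ z_{0.975} = 1.96, so s ≈ 0.2·0.8·(1.96)²/(0.4−0.2)² = 15.4.
At s = 15.4: P(θ<0.4) ≈ 0.962. Adjusting to match 0.975 gives s ≈ 19.22.
So α = 0.2·19.22 ≈ 3.84, β = 0.8·19.22 ≈ 15.37.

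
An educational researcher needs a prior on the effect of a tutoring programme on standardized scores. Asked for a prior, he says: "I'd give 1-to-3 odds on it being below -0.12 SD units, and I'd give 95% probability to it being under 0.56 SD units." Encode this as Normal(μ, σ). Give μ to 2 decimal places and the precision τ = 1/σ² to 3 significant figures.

μ = 0.08, τ = 11.6

The p-quantile of Normal(μ,σ) is μ + z_p·σ, with z_{0.25} = -0.6745 and z_{0.95} = 1.645.
Eliminate σ: μ = (z₂·x₁ − z₁·x₂)/(z₂ − z₁) = (1.645·-0.12 − (-0.6745)·0.56)/2.319 = 0.08.
Then σ = (x₂ − x₁)/(z₂ − z₁) = (0.56 − -0.12)/2.319 = 0.29.
Precision τ = 1/σ² = 1/0.2932² = 11.6.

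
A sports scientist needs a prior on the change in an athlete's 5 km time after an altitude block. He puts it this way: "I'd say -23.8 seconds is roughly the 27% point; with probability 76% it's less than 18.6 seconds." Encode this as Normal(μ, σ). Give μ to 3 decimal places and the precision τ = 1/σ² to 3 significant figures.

The p-quantile of Normal(μ,σ) is μ + z_p·σ, with z_{0.27} = -0.6128 and z_{0.76} = 0.7063.
Eliminate σ: μ = (z₂·x₁ − z₁·x₂)/(z₂ − z₁) = (0.7063·-23.8 − (-0.6128)·18.6)/1.319 = -4.103.
Then σ = (x₂ − x₁)/(z₂ − z₁) = (18.6 − -23.8)/1.319 = 32.143.
Precision τ = 1/σ² = 1/32.14² = 0.000968.

μ = -4.103, τ = 0.000968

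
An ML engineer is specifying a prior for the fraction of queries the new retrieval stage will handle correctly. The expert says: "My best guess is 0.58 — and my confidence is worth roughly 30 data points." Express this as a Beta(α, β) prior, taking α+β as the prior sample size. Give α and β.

α = 17.4, β = 12.6

Under the effective-sample-size interpretation, Beta(α, β) has prior mean α/(α+β) and prior sample size α+β.
So α+β = 30 and α/(α+β) = 0.58, giving α = 0.58·30 = 17.4 and β = 30 − 17.4 = 12.6.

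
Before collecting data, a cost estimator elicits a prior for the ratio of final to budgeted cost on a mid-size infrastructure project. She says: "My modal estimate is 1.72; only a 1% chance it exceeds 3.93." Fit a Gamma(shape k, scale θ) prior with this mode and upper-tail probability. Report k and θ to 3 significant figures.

Gamma(k,θ) with k>1 has mode (k−1)θ, so θ = 1.72/(k−1).
Need P(X < 3.93) = 0.99 with θ tied to k this way. Start at k = 2, θ = 1.72: P(X<3.93) ≈ 0.666.
Too low — raise k to concentrate. Iterating converges to k ≈ 8.01.
Then θ = 1.72/(8.01−1) ≈ 0.245.

k ≈ 8.01, θ ≈ 0.245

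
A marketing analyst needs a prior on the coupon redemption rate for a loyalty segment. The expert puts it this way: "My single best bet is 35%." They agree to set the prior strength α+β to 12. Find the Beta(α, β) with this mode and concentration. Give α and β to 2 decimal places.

α = 4.50, β = 7.50

For α,β > 1 the Beta mode is (α−1)/(α+β−2). With α+β = 12, the mode is (α−1)/10.
Set (α−1)/10 = 0.35 → α = 1 + 0.35·10 = 4.50.
β = 12 − α = 7.50.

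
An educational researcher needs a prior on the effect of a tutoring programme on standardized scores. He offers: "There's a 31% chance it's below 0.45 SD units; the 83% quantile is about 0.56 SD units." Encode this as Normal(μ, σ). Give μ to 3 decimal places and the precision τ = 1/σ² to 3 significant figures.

μ = 0.488, τ = 174

For Normal(μ,σ), the p-quantile is μ + z_p·σ. Here z_{0.31} = -0.4959, z_{0.83} = 0.9542.
So 0.45 = μ − 0.4959σ and 0.56 = μ + 0.9542σ.
Subtracting: σ = (0.56 − 0.45)/(0.9542 − (-0.4959)) = 0.076.
Then μ = 0.45 − (-0.4959)·0.076 = 0.488.
Precision τ = 1/σ² = 1/0.07586² = 174.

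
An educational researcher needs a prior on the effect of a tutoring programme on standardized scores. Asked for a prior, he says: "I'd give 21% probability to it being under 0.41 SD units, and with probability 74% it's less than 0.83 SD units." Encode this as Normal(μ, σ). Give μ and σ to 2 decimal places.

For Normal(μ,σ), the p-quantile is μ + z_p·σ. Here z_{0.21} = -0.8064, z_{0.74} = 0.6433.
So 0.41 = μ − 0.8064σ and 0.83 = μ + 0.6433σ.
Subtracting: σ = (0.83 − 0.41)/(0.6433 − (-0.8064)) = 0.29.
Then μ = 0.41 − (-0.8064)·0.29 = 0.64.

μ = 0.64, σ = 0.29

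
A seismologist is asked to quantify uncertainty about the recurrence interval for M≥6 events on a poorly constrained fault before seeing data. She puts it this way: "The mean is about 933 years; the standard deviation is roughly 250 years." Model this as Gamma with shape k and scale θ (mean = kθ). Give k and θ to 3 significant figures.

k ≈ 13.9, θ ≈ 67

For Gamma(k, scale θ): mean = kθ, variance = kθ², so CV = 1/√k.
CV = SD/mean = 250/933 = 0.268, hence k = 1/CV² = 13.9.
Then θ = mean/k = 933/13.9 = 67.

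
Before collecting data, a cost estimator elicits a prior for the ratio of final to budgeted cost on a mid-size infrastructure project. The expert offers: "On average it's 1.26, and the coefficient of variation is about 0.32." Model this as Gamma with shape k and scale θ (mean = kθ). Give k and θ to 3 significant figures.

For Gamma(k, scale θ): mean = kθ, variance = kθ², so CV = 1/√k.
CV = 0.32, hence k = 1/CV² = 9.77.
Then θ = mean/k = 1.26/9.77 = 0.129.

k ≈ 9.77, θ ≈ 0.129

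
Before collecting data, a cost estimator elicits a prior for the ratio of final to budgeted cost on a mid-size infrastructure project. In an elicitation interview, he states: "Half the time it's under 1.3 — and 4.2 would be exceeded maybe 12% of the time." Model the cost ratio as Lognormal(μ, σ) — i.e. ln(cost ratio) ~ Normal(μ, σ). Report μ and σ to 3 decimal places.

If T ~ Lognormal(μ,σ) then ln T ~ Normal(μ,σ), so the p-quantile of ln T is μ + z_p·σ.
ln(1.3) = 0.2624 and ln(4.2) = 1.435; z_{0.5} = 0, z_{0.88} = 1.175.
σ = (1.435 − 0.2624)/(1.175 − (0)) = 0.998.
μ = 0.2624 − (0)·0.998 = 0.262.

μ ≈ 0.262, σ ≈ 0.998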